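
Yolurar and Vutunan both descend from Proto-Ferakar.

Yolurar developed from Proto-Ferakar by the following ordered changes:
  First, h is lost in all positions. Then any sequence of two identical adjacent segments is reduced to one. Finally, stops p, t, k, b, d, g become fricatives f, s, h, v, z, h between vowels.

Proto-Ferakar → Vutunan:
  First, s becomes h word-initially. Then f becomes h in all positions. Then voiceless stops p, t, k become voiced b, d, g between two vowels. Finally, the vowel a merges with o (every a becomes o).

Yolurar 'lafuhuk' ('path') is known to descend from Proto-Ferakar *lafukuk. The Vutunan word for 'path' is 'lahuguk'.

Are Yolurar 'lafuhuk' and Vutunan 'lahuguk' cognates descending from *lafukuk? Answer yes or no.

Derive the expected Vutunan reflex of *lafukuk:
Vutunan: *lafukuk
  lafukuk (rule 1 does not apply)
  lafukuk → lahukuk   [unconditioned shift]
  lahukuk → lahuguk   [intervocalic voicing]
  lahuguk → lohuguk   [vowel merger]
  giving Vutunan lohuguk.
The regular Vutunan reflex would be 'lohuguk', but the attested form is 'lahuguk'. The correspondence is irregular, so they are not cognates (the Vutunan form has a different source).

no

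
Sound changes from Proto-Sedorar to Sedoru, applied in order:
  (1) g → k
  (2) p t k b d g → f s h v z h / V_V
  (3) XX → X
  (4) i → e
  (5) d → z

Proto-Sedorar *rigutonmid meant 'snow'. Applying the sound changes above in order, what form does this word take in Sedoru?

Sedoru: *rigutonmid > rikutonmid > rihusonmid > rehusonmed > rehusonmez  (by unconditioned shift, intervocalic lenition, vowel merger, unconditioned shift)

rehusonmez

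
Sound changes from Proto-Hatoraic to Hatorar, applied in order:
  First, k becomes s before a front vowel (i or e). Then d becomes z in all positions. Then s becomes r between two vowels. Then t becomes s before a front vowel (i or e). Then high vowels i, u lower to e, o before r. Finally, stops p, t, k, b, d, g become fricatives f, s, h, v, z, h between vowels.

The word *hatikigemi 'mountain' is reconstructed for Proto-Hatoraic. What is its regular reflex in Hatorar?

Hatorar: start from *hatikigemi.
  rule 1 (palatalisation): hatikigemi → hatisigemi
  rule 2: no change — hatisigemi
  rule 3 (rhotacism): hatisigemi → hatirigemi
  rule 4 (palatalisation): hatirigemi → hasirigemi
  rule 5 (pre-rhotic lowering): hasirigemi → haserigemi
  rule 6 (intervocalic lenition): haserigemi → haserihemi
  ⇒ Hatorar haserihemi

haserihemi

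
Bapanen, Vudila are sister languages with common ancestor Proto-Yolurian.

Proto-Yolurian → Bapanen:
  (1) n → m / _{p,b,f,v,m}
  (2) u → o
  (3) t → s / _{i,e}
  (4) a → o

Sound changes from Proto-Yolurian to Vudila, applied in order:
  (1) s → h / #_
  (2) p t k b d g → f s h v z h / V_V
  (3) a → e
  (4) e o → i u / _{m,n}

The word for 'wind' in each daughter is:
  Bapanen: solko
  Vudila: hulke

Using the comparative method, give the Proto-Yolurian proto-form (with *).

*sulka

Position 1: Bapanen has s, Vudila has h. Taking the neighbouring segments as reconstructed: Bapanen s can only go back to *s; Vudila h could go back to *s or *h — the one source consistent with every daughter is *s.
Position 2: Bapanen has o, Vudila has u. Taking the neighbouring segments as reconstructed: Bapanen o could go back to *a or *o or *u; Vudila u can only go back to *u — the one source consistent with every daughter is *u.
This points to *sulka. Verify forward in each daughter:
Bapanen: start from *sulka.
  rule 1: no change — sulka
  rule 2 (vowel merger): sulka → solka
  rule 3: no change — solka
  rule 4 (vowel merger): solka → solko
  ⇒ Bapanen solko
Vudila: *sulka > hulka > hulke  (by debuccalisation, vowel merger)
Only *sulka yields all of Bapanen solko, Vudila hulke.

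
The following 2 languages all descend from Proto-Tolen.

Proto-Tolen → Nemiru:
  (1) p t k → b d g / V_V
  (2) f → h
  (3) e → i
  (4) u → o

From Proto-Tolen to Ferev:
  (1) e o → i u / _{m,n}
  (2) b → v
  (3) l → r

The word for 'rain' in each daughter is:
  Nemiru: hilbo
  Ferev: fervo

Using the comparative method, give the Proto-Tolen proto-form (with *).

*felbo

Position 2: Nemiru has i, Ferev has e. Ferev preserves e here (none of its changes turn any other segment into e), so the proto-segment is *e.
Position 4: Nemiru has b, Ferev has v. Taking the neighbouring segments as reconstructed: Nemiru b can only go back to *b; Ferev v could go back to *b or *v — the one source consistent with every daughter is *b.
Position 3: Nemiru has l, Ferev has r. Nemiru preserves l here (none of its changes turn any other segment into l), so the proto-segment is *l.
Verify the candidate proto-form against each daughter:
Nemiru: start from *felbo.
  rule 1: no change — felbo
  rule 2 (unconditioned shift): felbo → helbo
  rule 3 (vowel merger): helbo → hilbo
  rule 4: no change — hilbo
  ⇒ Nemiru hilbo
Ferev: *felbo
  felbo (rule 1 does not apply)
  felbo → felvo   [unconditioned shift]
  felvo → fervo   [unconditioned shift]
  giving Ferev fervo.
*felbo is the unique common source.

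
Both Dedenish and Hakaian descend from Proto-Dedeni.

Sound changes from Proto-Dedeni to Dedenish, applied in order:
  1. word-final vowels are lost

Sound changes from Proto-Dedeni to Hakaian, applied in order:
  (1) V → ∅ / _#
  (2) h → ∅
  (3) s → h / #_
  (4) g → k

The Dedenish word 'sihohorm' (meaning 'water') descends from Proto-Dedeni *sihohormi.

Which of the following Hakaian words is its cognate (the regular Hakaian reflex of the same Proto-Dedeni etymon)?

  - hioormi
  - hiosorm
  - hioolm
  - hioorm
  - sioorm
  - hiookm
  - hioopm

hioorm

Hakaian: *sihohormi
  sihohormi → sihohorm   [apocope]
  sihohorm → sioorm   [h-loss]
  sioorm → hioorm   [debuccalisation]
  hioorm (rule 4 does not apply)
  giving Hakaian hioorm.
The other candidates each miss or misapply at least one Hakaian change.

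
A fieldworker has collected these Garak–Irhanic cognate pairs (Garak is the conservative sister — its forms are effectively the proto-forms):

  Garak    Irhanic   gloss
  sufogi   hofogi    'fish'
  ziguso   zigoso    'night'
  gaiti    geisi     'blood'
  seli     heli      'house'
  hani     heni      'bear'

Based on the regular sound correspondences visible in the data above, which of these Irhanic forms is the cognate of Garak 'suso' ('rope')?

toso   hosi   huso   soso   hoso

sufogi ~ hofogi — Garak s corresponds to Irhanic h word-initially before a back vowel.
ziguso ~ zigoso — Garak u corresponds to Irhanic o after a consonant, before a consonant other than r, m, n, p, b, f, v.
Applying these to Garak 'suso':
  suso → huso   (s→h word-initially before a back vowel)
  huso → hoso   (u→o after a consonant, before a consonant other than r, m, n, p, b, f, v)
So the Irhanic cognate is 'hoso'.

hoso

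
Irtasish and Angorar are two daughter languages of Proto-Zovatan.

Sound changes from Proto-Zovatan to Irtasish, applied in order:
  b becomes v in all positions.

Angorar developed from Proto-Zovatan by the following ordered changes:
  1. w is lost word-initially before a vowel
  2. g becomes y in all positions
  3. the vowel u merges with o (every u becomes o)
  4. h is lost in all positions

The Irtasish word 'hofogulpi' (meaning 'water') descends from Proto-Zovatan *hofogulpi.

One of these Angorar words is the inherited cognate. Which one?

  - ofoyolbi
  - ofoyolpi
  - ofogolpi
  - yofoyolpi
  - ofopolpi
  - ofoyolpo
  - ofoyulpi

Angorar: *hofogulpi > hofoyulpi > hofoyolpi > ofoyolpi  (by unconditioned shift, vowel merger, h-loss)

ofoyolpi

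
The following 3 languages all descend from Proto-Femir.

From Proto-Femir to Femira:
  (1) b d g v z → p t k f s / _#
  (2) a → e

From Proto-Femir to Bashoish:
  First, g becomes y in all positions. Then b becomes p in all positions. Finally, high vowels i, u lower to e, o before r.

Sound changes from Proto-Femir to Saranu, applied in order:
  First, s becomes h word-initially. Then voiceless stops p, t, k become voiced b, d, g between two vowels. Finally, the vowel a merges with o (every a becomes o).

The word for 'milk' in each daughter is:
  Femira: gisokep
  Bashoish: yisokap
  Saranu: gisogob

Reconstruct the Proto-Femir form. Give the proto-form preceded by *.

*gisokab

Position 1: Femira has g, Bashoish has y, Saranu has g. Femira preserves g here (none of its changes turn any other segment into g), so the proto-segment is *g.
Position 6: Femira has e, Bashoish has a, Saranu has o. Bashoish preserves a here (none of its changes turn any other segment into a), so the proto-segment is *a.
Position 5: Femira has k, Bashoish has k, Saranu has g. Bashoish preserves k here (none of its changes turn any other segment into k), so the proto-segment is *k.
Verify the candidate proto-form against each daughter:
Femira: *gisokab
  gisokab → gisokap   [final devoicing]
  gisokap → gisokep   [vowel merger]
  giving Femira gisokep.
Bashoish: *gisokab > yisokab > yisokap  (by unconditioned shift, unconditioned shift)
Saranu: *gisokab > gisogab > gisogob  (by intervocalic voicing, vowel merger)
No other proto-form is consistent with every reflex, so the reconstruction is *gisokab.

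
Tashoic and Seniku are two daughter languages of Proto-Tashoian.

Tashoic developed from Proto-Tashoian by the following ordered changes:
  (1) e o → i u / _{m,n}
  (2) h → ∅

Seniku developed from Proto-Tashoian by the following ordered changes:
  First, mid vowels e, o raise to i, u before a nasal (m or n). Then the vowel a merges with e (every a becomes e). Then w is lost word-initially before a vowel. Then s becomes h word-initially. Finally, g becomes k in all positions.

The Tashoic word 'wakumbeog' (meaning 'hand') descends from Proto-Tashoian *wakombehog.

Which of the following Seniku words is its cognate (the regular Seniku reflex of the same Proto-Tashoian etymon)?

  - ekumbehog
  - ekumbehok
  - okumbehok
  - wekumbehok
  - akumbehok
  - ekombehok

Seniku: *wakombehog > wakumbehog > wekumbehog > ekumbehog > ekumbehok  (by pre-nasal raising, vowel merger, glide loss, unconditioned shift)
Among the options, 'ekumbehok' alone shows every Seniku change applied in order.

ekumbehok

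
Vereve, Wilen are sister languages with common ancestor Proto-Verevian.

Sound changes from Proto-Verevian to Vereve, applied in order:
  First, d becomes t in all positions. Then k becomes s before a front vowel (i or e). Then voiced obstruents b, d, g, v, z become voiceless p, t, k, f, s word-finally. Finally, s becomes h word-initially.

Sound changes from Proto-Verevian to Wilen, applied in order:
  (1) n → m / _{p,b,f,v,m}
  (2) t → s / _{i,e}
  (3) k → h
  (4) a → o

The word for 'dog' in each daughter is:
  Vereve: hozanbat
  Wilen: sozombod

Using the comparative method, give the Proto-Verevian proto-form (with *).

*sozanbad

Position 1: Vereve has h, Wilen has s. Taking the neighbouring segments as reconstructed: Vereve h could go back to *s or *h; Wilen s can only go back to *s — the one source consistent with every daughter is *s.
Position 8: Vereve has t, Wilen has d. Wilen preserves d here (none of its changes turn any other segment into d), so the proto-segment is *d.
Position 4: Vereve has a, Wilen has o. Vereve preserves a here (none of its changes turn any other segment into a), so the proto-segment is *a.
This points to *sozanbad. Verify forward in each daughter:
Vereve: start from *sozanbad.
  rule 1 (unconditioned shift): sozanbad → sozanbat
  rule 2: no change — sozanbat
  rule 3: no change — sozanbat
  rule 4 (debuccalisation): sozanbat → hozanbat
  ⇒ Vereve hozanbat
Wilen: start from *sozanbad.
  rule 1 (nasal place assimilation): sozanbad → sozambad
  rule 2: no change — sozambad
  rule 3: no change — sozambad
  rule 4 (vowel merger): sozambad → sozombod
  ⇒ Wilen sozombod
*sozanbad is the unique common source.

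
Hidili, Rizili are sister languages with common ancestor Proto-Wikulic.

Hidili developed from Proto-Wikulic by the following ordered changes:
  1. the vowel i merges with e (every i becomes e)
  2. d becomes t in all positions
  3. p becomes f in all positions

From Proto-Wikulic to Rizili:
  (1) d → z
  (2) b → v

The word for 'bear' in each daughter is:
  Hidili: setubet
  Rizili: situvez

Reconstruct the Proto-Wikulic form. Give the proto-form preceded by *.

*situbed

Position 7: Hidili has t, Rizili has z. Taking the neighbouring segments as reconstructed: Hidili t could go back to *t or *d; Rizili z could go back to *d or *z — the one source consistent with every daughter is *d.
Position 2: Hidili has e, Rizili has i. Rizili preserves i here (none of its changes turn any other segment into i), so the proto-segment is *i.
Position 5: Hidili has b, Rizili has v. Hidili preserves b here (none of its changes turn any other segment into b), so the proto-segment is *b.
This points to *situbed. Verify forward in each daughter:
Hidili: *situbed
  situbed → setubed   [vowel merger]
  setubed → setubet   [unconditioned shift]
  setubet (rule 3 does not apply)
  giving Hidili setubet.
Rizili: *situbed
  situbed → situbez   [unconditioned shift]
  situbez → situvez   [unconditioned shift]
  giving Rizili situvez.
*situbed is the unique common source.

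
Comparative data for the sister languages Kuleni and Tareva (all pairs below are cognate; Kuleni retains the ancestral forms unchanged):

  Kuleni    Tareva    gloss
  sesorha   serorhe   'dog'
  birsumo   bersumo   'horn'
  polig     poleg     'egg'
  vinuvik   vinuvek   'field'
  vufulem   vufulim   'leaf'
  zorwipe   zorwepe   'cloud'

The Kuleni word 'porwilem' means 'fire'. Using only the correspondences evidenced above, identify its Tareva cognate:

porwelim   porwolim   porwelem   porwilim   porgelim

porwelim

polig ~ poleg, vinuvik ~ vinuvek — Kuleni i corresponds to Tareva e after a consonant, before a consonant other than r, m, n, p, b, f, v.
vufulem ~ vufulim — Kuleni e corresponds to Tareva i after a consonant, before a nasal.
Applying these to Kuleni 'porwilem':
  porwilem → porwelem   (i→e after a consonant, before a consonant other than r, m, n, p, b, f, v)
  porwelem → porwelim   (e→i after a consonant, before a nasal)
So the Tareva cognate is 'porwelim'.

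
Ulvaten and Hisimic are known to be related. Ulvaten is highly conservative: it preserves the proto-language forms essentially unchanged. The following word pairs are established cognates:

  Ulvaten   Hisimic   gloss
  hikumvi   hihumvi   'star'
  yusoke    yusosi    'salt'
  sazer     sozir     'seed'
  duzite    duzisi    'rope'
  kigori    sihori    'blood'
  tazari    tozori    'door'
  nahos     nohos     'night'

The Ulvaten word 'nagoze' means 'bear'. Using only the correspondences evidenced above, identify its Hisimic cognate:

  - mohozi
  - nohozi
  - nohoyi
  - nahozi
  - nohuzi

nohozi

sazer ~ sozir, tazari ~ tozori — Ulvaten a corresponds to Hisimic o after a consonant, before a consonant other than r, m, n, p, b, f, v.
kigori ~ sihori — Ulvaten g corresponds to Hisimic h between vowels (before a back vowel).
yusoke ~ yusosi, duzite ~ duzisi — Ulvaten e corresponds to Hisimic i word-finally.
Applying these to Ulvaten 'nagoze':
  nagoze → nogoze   (a→o after a consonant, before a consonant other than r, m, n, p, b, f, v)
  nogoze → nohoze   (g→h between vowels (before a back vowel))
  nohoze → nohozi   (e→i word-finally)
So the Hisimic cognate is 'nohozi'.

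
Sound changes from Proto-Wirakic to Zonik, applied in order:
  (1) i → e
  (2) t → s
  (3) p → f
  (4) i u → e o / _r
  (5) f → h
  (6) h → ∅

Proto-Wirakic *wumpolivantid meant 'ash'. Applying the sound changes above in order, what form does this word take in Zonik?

Zonik: *wumpolivantid > wumpolevanted > wumpolevansed > wumfolevansed > wumholevansed > wumolevansed  (by vowel merger, unconditioned shift, unconditioned shift, unconditioned shift, h-loss)

wumolevansed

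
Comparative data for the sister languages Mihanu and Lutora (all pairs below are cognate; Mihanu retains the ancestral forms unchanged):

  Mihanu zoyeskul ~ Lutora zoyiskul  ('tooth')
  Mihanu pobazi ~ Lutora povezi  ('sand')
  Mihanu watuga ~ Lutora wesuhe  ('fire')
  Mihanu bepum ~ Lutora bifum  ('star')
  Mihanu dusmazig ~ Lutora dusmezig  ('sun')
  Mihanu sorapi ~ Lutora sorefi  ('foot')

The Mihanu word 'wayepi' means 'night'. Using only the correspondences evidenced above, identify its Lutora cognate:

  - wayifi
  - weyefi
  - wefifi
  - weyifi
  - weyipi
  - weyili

pobazi ~ povezi, watuga ~ wesuhe — Mihanu a corresponds to Lutora e after a consonant, before a consonant other than r, m, n, p, b, f, v.
bepum ~ bifum — Mihanu e corresponds to Lutora i after a consonant, before a labial obstruent.
sorapi ~ sorefi — Mihanu p corresponds to Lutora f between vowels (before a front vowel).
Applying these to Mihanu 'wayepi':
  wayepi → weyepi   (a→e after a consonant, before a consonant other than r, m, n, p, b, f, v)
  weyepi → weyipi   (e→i after a consonant, before a labial obstruent)
  weyipi → weyifi   (p→f between vowels (before a front vowel))
So the Lutora cognate is 'weyifi'.

weyifi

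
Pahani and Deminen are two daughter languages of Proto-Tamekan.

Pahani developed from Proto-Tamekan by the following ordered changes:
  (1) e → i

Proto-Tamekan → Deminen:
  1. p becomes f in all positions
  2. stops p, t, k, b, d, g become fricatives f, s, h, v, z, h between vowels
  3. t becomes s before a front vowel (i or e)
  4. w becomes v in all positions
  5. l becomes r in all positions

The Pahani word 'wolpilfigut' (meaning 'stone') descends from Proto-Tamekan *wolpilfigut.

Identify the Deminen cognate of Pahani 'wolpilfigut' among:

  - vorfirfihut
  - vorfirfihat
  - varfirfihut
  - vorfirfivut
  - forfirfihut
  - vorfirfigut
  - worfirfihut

vorfirfihut

Deminen: start from *wolpilfigut.
  rule 1 (unconditioned shift): wolpilfigut → wolfilfigut
  rule 2 (intervocalic lenition): wolfilfigut → wolfilfihut
  rule 3: no change — wolfilfihut
  rule 4 (unconditioned shift): wolfilfihut → volfilfihut
  rule 5 (unconditioned shift): volfilfihut → vorfirfihut
  ⇒ Deminen vorfirfihut
Only 'vorfirfihut' matches the regular Deminen development of *wolpilfigut.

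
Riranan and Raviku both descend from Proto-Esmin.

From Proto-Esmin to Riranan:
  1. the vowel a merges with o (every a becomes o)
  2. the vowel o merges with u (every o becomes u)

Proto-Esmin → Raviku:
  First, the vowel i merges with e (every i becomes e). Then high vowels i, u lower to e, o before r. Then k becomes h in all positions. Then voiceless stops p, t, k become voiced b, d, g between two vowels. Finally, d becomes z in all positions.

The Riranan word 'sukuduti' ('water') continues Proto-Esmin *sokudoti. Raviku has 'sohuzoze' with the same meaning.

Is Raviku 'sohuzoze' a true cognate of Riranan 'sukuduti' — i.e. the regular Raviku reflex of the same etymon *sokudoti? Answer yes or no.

yes

Derive the expected Raviku reflex of *sokudoti:
Raviku: *sokudoti > sokudote > sohudote > sohudode > sohuzoze  (by vowel merger, unconditioned shift, intervocalic voicing, unconditioned shift)
Raviku 'sohuzoze' matches the regular reflex exactly, so the pair is cognate.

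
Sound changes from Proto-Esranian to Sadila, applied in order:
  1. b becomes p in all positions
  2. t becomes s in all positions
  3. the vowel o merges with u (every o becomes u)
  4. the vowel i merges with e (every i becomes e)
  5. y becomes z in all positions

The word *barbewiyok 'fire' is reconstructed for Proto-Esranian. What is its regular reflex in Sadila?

Sadila: *barbewiyok
  barbewiyok → parpewiyok   [unconditioned shift]
  parpewiyok (rule 2 does not apply)
  parpewiyok → parpewiyuk   [vowel merger]
  parpewiyuk → parpeweyuk   [vowel merger]
  parpeweyuk → parpewezuk   [unconditioned shift]
  giving Sadila parpewezuk.

parpewezuk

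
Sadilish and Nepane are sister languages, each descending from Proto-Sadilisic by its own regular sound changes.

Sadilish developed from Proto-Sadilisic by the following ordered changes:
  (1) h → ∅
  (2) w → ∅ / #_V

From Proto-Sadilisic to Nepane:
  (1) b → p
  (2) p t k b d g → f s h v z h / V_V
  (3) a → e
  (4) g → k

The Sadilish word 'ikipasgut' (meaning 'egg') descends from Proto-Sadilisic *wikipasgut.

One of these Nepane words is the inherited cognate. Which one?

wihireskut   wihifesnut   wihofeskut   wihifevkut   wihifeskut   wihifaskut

Nepane: *wikipasgut
  wikipasgut (rule 1 does not apply)
  wikipasgut → wihifasgut   [intervocalic lenition]
  wihifasgut → wihifesgut   [vowel merger]
  wihifesgut → wihifeskut   [unconditioned shift]
  giving Nepane wihifeskut.
Only 'wihifeskut' matches the regular Nepane development of *wikipasgut.

wihifeskut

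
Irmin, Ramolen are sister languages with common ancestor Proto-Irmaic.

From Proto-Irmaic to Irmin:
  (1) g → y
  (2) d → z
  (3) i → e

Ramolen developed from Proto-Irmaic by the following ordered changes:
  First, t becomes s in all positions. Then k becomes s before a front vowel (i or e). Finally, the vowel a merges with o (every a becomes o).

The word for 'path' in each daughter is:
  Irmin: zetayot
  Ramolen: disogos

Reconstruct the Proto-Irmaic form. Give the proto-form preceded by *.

Position 2: Irmin has e, Ramolen has i. Ramolen preserves i here (none of its changes turn any other segment into i), so the proto-segment is *i.
Position 3: Irmin has t, Ramolen has s. Irmin preserves t here (none of its changes turn any other segment into t), so the proto-segment is *t.
Position 4: Irmin has a, Ramolen has o. Irmin preserves a here (none of its changes turn any other segment into a), so the proto-segment is *a.
Continuing position by position gives *ditagot; check it forward:
Irmin: start from *ditagot.
  rule 1 (unconditioned shift): ditagot → ditayot
  rule 2 (unconditioned shift): ditayot → zitayot
  rule 3 (vowel merger): zitayot → zetayot
  ⇒ Irmin zetayot
Ramolen: start from *ditagot.
  rule 1 (unconditioned shift): ditagot → disagos
  rule 2: no change — disagos
  rule 3 (vowel merger): disagos → disogos
  ⇒ Ramolen disogos
No other proto-form is consistent with every reflex, so the reconstruction is *ditagot.

*ditagot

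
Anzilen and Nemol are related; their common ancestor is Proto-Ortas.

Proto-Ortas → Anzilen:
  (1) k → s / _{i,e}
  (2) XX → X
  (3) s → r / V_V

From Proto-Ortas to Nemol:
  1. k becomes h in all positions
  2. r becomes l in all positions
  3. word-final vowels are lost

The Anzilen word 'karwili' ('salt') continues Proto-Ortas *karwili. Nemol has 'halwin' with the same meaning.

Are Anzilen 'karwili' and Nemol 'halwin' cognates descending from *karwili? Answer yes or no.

Derive the expected Nemol reflex of *karwili:
Nemol: *karwili
  karwili → harwili   [unconditioned shift]
  harwili → halwili   [unconditioned shift]
  halwili → halwil   [apocope]
  giving Nemol halwil.
The regular Nemol reflex would be 'halwil', but the attested form is 'halwin'. The correspondence is irregular, so they are not cognates (the Nemol form has a different source).

no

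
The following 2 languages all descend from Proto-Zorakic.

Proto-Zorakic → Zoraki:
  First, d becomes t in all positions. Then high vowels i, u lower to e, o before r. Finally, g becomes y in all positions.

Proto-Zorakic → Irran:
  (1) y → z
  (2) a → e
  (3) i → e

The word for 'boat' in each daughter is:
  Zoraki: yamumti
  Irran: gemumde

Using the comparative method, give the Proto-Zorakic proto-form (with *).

*gamumdi

Position 7: Zoraki has i, Irran has e. Zoraki preserves i here (none of its changes turn any other segment into i), so the proto-segment is *i.
Position 1: Zoraki has y, Irran has g. Irran preserves g here (none of its changes turn any other segment into g), so the proto-segment is *g.
Position 2: Zoraki has a, Irran has e. Zoraki preserves a here (none of its changes turn any other segment into a), so the proto-segment is *a.
This points to *gamumdi. Verify forward in each daughter:
Zoraki: *gamumdi > gamumti > yamumti  (by unconditioned shift, unconditioned shift)
Irran: *gamumdi
  gamumdi (rule 1 does not apply)
  gamumdi → gemumdi   [vowel merger]
  gemumdi → gemumde   [vowel merger]
  giving Irran gemumde.
No other proto-form is consistent with every reflex, so the reconstruction is *gamumdi.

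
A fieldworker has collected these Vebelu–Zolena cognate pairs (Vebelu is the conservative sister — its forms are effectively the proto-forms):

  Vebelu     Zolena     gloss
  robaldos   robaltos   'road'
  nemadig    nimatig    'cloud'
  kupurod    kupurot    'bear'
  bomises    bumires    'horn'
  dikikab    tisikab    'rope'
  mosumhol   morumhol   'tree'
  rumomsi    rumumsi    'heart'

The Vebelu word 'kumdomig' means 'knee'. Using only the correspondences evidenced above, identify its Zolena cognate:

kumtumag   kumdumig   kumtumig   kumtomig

robaldos ~ robaltos — Vebelu d corresponds to Zolena t after a consonant, before a back vowel.
bomises ~ bumires, rumomsi ~ rumumsi — Vebelu o corresponds to Zolena u after a consonant, before a nasal.
Applying these to Vebelu 'kumdomig':
  kumdomig → kumtomig   (d→t after a consonant, before a back vowel)
  kumtomig → kumtumig   (o→u after a consonant, before a nasal)
So the Zolena cognate is 'kumtumig'.

kumtumig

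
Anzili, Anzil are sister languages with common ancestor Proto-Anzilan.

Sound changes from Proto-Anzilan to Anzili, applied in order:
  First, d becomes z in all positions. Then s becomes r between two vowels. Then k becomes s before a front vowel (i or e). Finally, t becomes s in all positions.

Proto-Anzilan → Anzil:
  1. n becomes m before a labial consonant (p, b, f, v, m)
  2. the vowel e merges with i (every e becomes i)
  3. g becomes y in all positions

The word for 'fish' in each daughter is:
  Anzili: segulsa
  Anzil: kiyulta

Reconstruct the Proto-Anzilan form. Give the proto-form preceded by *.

*kegulta

Position 1: Anzili has s, Anzil has k. Anzil preserves k here (none of its changes turn any other segment into k), so the proto-segment is *k.
Position 6: Anzili has s, Anzil has t. Anzil preserves t here (none of its changes turn any other segment into t), so the proto-segment is *t.
Position 2: Anzili has e, Anzil has i. Anzili preserves e here (none of its changes turn any other segment into e), so the proto-segment is *e.
Verify the candidate proto-form against each daughter:
Anzili: *kegulta > segulta > segulsa  (by palatalisation, unconditioned shift)
Anzil: start from *kegulta.
  rule 1: no change — kegulta
  rule 2 (vowel merger): kegulta → kigulta
  rule 3 (unconditioned shift): kigulta → kiyulta
  ⇒ Anzil kiyulta
*kegulta is the unique common source.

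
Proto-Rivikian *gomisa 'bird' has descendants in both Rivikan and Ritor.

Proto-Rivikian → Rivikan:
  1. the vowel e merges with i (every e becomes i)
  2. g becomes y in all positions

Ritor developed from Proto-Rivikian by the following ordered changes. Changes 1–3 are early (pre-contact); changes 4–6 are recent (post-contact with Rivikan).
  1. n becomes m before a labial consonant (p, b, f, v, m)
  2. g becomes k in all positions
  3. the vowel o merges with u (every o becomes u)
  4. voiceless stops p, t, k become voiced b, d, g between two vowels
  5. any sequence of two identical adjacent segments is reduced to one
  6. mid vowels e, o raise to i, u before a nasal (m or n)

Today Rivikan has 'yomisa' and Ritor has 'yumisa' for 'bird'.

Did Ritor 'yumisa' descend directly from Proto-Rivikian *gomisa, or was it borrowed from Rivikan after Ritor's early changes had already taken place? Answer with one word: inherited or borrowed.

If inherited, *gomisa would pass through all of Ritor's changes:
Ritor: *gomisa > komisa > kumisa  (by unconditioned shift, vowel merger)
If borrowed from Rivikan 'yomisa' after the early changes, it would undergo only the recent ones:
  rule 4 (intervocalic voicing): no change (yomisa)
  rule 5 (degemination): no change (yomisa)
  rule 6 (pre-nasal raising): yomisa → yumisa
  ⇒ as a loan: yumisa
Ritor 'yumisa' matches the loan outcome 'yumisa', not the inherited 'kumisa' — it skipped the early Ritor changes, so it was borrowed from Rivikan.

borrowed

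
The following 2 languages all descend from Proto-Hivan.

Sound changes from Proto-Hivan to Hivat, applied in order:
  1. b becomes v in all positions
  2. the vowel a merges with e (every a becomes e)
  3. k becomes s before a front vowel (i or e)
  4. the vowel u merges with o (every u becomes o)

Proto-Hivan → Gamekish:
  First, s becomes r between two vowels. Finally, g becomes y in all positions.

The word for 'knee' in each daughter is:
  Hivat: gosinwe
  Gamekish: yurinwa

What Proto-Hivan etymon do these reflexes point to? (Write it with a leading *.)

Position 1: Hivat has g, Gamekish has y. Hivat preserves g here (none of its changes turn any other segment into g), so the proto-segment is *g.
Position 2: Hivat has o, Gamekish has u. Gamekish preserves u here (none of its changes turn any other segment into u), so the proto-segment is *u.
Verify the candidate proto-form against each daughter:
Hivat: *gusinwa
  gusinwa (rule 1 does not apply)
  gusinwa → gusinwe   [vowel merger]
  gusinwe (rule 3 does not apply)
  gusinwe → gosinwe   [vowel merger]
  giving Hivat gosinwe.
Gamekish: *gusinwa > gurinwa > yurinwa  (by rhotacism, unconditioned shift)
*gusinwa is the unique common source.

*gusinwa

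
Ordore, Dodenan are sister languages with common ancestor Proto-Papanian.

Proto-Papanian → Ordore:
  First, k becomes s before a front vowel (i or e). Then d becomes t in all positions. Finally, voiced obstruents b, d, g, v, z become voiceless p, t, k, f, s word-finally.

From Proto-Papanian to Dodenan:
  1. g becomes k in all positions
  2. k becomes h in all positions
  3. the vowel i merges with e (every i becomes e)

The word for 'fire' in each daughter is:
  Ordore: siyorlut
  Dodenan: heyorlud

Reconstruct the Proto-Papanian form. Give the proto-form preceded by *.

Position 1: Ordore has s, Dodenan has h. Taking the neighbouring segments as reconstructed: Ordore s could go back to *k or *s; Dodenan h could go back to *k or *g or *h — the one source consistent with every daughter is *k.
Position 8: Ordore has t, Dodenan has d. Dodenan preserves d here (none of its changes turn any other segment into d), so the proto-segment is *d.
Position 2: Ordore has i, Dodenan has e. Ordore preserves i here (none of its changes turn any other segment into i), so the proto-segment is *i.
Continuing position by position gives *kiyorlud; check it forward:
Ordore: *kiyorlud
  kiyorlud → siyorlud   [palatalisation]
  siyorlud → siyorlut   [unconditioned shift]
  siyorlut (rule 3 does not apply)
  giving Ordore siyorlut.
Dodenan: *kiyorlud
  kiyorlud (rule 1 does not apply)
  kiyorlud → hiyorlud   [unconditioned shift]
  hiyorlud → heyorlud   [vowel merger]
  giving Dodenan heyorlud.
*kiyorlud is the unique common source.

*kiyorlud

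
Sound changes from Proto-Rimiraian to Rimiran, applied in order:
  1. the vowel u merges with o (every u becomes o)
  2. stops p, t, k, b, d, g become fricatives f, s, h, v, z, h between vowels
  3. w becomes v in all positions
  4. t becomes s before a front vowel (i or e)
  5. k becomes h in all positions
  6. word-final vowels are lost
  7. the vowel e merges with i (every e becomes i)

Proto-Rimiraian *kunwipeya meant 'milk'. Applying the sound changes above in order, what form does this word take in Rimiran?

honvifiy

Rimiran: start from *kunwipeya.
  rule 1 (vowel merger): kunwipeya → konwipeya
  rule 2 (intervocalic lenition): konwipeya → konwifeya
  rule 3 (unconditioned shift): konwifeya → konvifeya
  rule 4: no change — konvifeya
  rule 5 (unconditioned shift): konvifeya → honvifeya
  rule 6 (apocope): honvifeya → honvifey
  rule 7 (vowel merger): honvifey → honvifiy
  ⇒ Rimiran honvifiy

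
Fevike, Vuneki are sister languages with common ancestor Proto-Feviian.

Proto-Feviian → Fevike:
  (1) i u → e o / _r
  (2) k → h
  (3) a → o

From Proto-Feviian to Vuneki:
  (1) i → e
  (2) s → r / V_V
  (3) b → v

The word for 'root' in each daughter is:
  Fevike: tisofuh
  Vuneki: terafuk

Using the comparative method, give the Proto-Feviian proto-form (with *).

*tisafuk

Position 2: Fevike has i, Vuneki has e. Fevike preserves i here (none of its changes turn any other segment into i), so the proto-segment is *i.
Position 4: Fevike has o, Vuneki has a. Vuneki preserves a here (none of its changes turn any other segment into a), so the proto-segment is *a.
Position 7: Fevike has h, Vuneki has k. Vuneki preserves k here (none of its changes turn any other segment into k), so the proto-segment is *k.
This points to *tisafuk. Verify forward in each daughter:
Fevike: start from *tisafuk.
  rule 1: no change — tisafuk
  rule 2 (unconditioned shift): tisafuk → tisafuh
  rule 3 (vowel merger): tisafuh → tisofuh
  ⇒ Fevike tisofuh
Vuneki: *tisafuk
  tisafuk → tesafuk   [vowel merger]
  tesafuk → terafuk   [rhotacism]
  terafuk (rule 3 does not apply)
  giving Vuneki terafuk.
*tisafuk is the unique common source.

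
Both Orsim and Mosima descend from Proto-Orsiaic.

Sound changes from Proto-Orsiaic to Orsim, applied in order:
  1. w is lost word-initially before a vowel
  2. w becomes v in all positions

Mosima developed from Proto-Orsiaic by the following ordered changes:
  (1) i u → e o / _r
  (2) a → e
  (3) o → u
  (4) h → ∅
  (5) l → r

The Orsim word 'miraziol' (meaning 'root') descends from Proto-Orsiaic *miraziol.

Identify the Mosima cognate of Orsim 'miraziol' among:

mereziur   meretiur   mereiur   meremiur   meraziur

Mosima: start from *miraziol.
  rule 1 (pre-rhotic lowering): miraziol → meraziol
  rule 2 (vowel merger): meraziol → mereziol
  rule 3 (vowel merger): mereziol → mereziul
  rule 4: no change — mereziul
  rule 5 (unconditioned shift): mereziul → mereziur
  ⇒ Mosima mereziur

mereziur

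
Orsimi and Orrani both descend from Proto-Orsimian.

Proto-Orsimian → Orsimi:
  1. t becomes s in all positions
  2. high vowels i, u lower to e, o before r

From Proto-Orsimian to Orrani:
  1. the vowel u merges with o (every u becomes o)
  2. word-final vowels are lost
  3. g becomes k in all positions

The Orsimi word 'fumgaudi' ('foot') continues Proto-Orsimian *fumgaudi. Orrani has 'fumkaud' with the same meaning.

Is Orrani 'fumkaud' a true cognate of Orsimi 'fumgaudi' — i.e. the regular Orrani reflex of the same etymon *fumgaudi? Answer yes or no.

no

Derive the expected Orrani reflex of *fumgaudi:
Orrani: *fumgaudi
  fumgaudi → fomgaodi   [vowel merger]
  fomgaodi → fomgaod   [apocope]
  fomgaod → fomkaod   [unconditioned shift]
  giving Orrani fomkaod.
The regular Orrani reflex would be 'fomkaod', but the attested form is 'fumkaud'. The correspondence is irregular, so they are not cognates (the Orrani form has a different source).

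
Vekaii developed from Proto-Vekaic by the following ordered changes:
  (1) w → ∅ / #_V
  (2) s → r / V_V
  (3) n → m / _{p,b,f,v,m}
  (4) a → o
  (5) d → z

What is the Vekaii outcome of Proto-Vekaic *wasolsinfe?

Vekaii: *wasolsinfe
  wasolsinfe → asolsinfe   [glide loss]
  asolsinfe → arolsinfe   [rhotacism]
  arolsinfe → arolsimfe   [nasal place assimilation]
  arolsimfe → orolsimfe   [vowel merger]
  orolsimfe (rule 5 does not apply)
  giving Vekaii orolsimfe.

orolsimfe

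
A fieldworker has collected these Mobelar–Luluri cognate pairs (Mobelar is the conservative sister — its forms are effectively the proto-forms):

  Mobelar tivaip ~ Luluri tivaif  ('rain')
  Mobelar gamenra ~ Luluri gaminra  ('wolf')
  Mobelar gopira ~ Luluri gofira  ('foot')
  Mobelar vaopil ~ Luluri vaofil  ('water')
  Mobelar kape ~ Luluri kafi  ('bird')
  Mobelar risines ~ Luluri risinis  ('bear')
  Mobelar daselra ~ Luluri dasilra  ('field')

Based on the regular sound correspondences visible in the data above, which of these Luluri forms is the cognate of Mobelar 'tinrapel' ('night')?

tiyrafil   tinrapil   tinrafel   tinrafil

tinrafil

kape ~ kafi — Mobelar p corresponds to Luluri f between vowels (before a front vowel).
risines ~ risinis, daselra ~ dasilra — Mobelar e corresponds to Luluri i after a consonant, before a consonant other than r, m, n, p, b, f, v.
Applying these to Mobelar 'tinrapel':
  tinrapel → tinrafel   (p→f between vowels (before a front vowel))
  tinrafel → tinrafil   (e→i after a consonant, before a consonant other than r, m, n, p, b, f, v)
So the Luluri cognate is 'tinrafil'.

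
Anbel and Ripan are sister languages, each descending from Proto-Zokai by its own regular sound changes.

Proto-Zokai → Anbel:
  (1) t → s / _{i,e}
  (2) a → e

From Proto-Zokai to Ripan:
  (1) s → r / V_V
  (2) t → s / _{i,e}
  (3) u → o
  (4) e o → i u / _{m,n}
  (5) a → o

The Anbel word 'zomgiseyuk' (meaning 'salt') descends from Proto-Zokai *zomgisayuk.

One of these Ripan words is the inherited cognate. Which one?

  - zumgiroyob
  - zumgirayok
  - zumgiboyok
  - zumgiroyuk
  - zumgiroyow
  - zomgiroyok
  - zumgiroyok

Ripan: *zomgisayuk > zomgirayuk > zomgirayok > zumgirayok > zumgiroyok  (by rhotacism, vowel merger, pre-nasal raising, vowel merger)
Only 'zumgiroyok' matches the regular Ripan development of *zomgisayuk.

zumgiroyok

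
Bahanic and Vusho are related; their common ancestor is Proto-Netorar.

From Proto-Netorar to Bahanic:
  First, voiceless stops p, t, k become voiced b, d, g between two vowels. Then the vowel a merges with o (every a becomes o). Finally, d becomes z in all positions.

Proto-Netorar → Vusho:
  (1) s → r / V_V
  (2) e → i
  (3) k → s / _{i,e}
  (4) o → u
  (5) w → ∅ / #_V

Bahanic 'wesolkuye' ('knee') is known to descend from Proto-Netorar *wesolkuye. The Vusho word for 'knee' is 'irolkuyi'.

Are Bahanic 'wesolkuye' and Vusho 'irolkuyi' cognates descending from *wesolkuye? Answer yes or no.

Derive the expected Vusho reflex of *wesolkuye:
Vusho: start from *wesolkuye.
  rule 1 (rhotacism): wesolkuye → werolkuye
  rule 2 (vowel merger): werolkuye → wirolkuyi
  rule 3: no change — wirolkuyi
  rule 4 (vowel merger): wirolkuyi → wirulkuyi
  rule 5 (glide loss): wirulkuyi → irulkuyi
  ⇒ Vusho irulkuyi
The regular Vusho reflex would be 'irulkuyi', but the attested form is 'irolkuyi'. The correspondence is irregular, so they are not cognates (the Vusho form has a different source).

no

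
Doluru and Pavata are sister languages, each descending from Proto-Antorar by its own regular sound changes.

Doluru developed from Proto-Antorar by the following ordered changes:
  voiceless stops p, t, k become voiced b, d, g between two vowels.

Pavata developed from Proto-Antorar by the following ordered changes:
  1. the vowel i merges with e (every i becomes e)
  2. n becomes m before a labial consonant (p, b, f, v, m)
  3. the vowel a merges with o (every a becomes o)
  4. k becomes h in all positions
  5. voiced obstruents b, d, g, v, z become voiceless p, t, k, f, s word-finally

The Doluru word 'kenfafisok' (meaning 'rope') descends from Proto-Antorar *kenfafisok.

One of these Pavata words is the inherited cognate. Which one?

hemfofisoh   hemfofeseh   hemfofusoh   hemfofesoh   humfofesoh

Pavata: *kenfafisok
  kenfafisok → kenfafesok   [vowel merger]
  kenfafesok → kemfafesok   [nasal place assimilation]
  kemfafesok → kemfofesok   [vowel merger]
  kemfofesok → hemfofesoh   [unconditioned shift]
  hemfofesoh (rule 5 does not apply)
  giving Pavata hemfofesoh.
Among the options, 'hemfofesoh' alone shows every Pavata change applied in order.

hemfofesoh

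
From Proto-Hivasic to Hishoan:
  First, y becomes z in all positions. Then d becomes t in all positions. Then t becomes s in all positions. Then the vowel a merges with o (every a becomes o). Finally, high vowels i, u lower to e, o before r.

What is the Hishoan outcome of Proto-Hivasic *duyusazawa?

suzusozowo

Hishoan: start from *duyusazawa.
  rule 1 (unconditioned shift): duyusazawa → duzusazawa
  rule 2 (unconditioned shift): duzusazawa → tuzusazawa
  rule 3 (unconditioned shift): tuzusazawa → suzusazawa
  rule 4 (vowel merger): suzusazawa → suzusozowo
  rule 5: no change — suzusozowo
  ⇒ Hishoan suzusozowo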